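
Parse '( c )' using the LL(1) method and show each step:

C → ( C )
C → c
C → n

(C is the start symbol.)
Stack is shown with the top on the left.

Stack    Input    Action
------------------------
C $      ( c ) $  output C → ( C )
( C ) $  ( c ) $  match '('
C ) $    c ) $    output C → c
c ) $    c ) $    match 'c'
) $      ) $      match ')'
$        $        accept

The string is accepted.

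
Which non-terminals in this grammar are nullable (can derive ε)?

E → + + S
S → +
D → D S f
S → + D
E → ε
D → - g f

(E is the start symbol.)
A non-terminal is nullable if it can derive ε (the empty string): either it has an ε-production, or it has a production whose right-hand side consists entirely of nullable non-terminals.

ε-productions: E → ε
So E is immediately nullable.
No further non-terminal can be added: every production for the remaining non-terminals contains a terminal or a non-nullable non-terminal.
Nullable = { 'E' }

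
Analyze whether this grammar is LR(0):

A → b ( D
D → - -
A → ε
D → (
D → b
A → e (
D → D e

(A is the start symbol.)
A grammar is LR(0) if no state in the canonical LR(0) collection has:
  - both a shift item (dot before a terminal) and a complete item (shift-reduce conflict), or
  - two or more complete items (reduce-reduce conflict; the accept item [A' → A .] counts as a complete item here).

Augment with A' → A and build the canonical LR(0) collection (I0 = CLOSURE({[A' → . A]}), then GOTO on every symbol after a dot until no new states appear). It has 12 states:
  I0: { [A → . b ( D], [A → . e (], [A → .], [A' → . A] }  — shift, reduce
  I1: { [A' → A .] }  — accept
  I2: { [A → b . ( D] }  — shift
  I3: { [A → e . (] }  — shift
  I4: { [A → e ( .] }  — reduce
  I5: { [A → b ( . D], [D → . (], [D → . - -], [D → . D e], [D → . b] }  — shift
  I6: { [D → ( .] }  — reduce
  I7: { [D → - . -] }  — shift
  I8: { [A → b ( D .], [D → D . e] }  — shift, reduce
  I9: { [D → b .] }  — reduce
  I10: { [D → D e .] }  — reduce
  I11: { [D → - - .] }  — reduce

Conflict in state I0:
  Shift-reduce conflict between [A → .] and [A → . b ( D]
So the grammar is NOT LR(0).

Answer: No. Shift-reduce conflict between [A → .] and [A → . b ( D]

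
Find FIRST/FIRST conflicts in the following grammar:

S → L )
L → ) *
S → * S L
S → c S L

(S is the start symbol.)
No FIRST/FIRST conflicts.

FIRST sets of the non-terminals at (or reachable through a nullable prefix from) the front of some alternative:
  FIRST(L) = { ')' }

Productions for S:
  S → L ): FIRST = { ')' }
  S → * S L: FIRST = { '*' }
  S → c S L: FIRST = { 'c' }
L has only one production, so no FIRST/FIRST conflict is possible there.

All alternatives of each non-terminal have pairwise disjoint FIRST sets.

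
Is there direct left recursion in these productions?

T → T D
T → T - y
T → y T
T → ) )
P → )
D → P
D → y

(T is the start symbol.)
Yes, T is left-recursive

T → T D: LEFT RECURSIVE (starts with T)
T → T - y: LEFT RECURSIVE (starts with T)
T → y T: starts with y
T → ) ): starts with ')'
P → ): starts with ')'
D → P: starts with P
D → y: starts with y

The grammar has direct left recursion on: T.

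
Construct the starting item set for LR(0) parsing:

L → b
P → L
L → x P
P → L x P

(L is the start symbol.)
First, augment the grammar with L' → L
I₀ = CLOSURE({ [L' → . L] }):
  [L' → . L] has the dot before L: add [L → . b], [L → . x P]
No further items can be added.

I₀ = { [L → . b], [L → . x P], [L' → . L] }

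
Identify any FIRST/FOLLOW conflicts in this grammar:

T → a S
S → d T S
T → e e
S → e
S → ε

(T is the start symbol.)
Yes. S → d T S with FOLLOW(S) on { 'd' }; S → e with FOLLOW(S) on { 'e' }

A FIRST/FOLLOW conflict occurs when a non-terminal N has a nullable alternative N → β (β ⇒* ε) and another alternative N → α with FIRST(α) ∩ FOLLOW(N) ≠ ∅: on such a lookahead the parser cannot decide between expanding α and letting N vanish via β.

Nullable non-terminals: S.

S: nullable alternative(s) S → ε; FOLLOW(S) = { $, 'd', 'e' }
  S → d T S: FIRST \ {ε} = { 'd' } — overlaps FOLLOW(S) on { 'd' }: CONFLICT
  S → e: FIRST \ {ε} = { 'e' } — overlaps FOLLOW(S) on { 'e' }: CONFLICT
  S → ε: FIRST \ {ε} = { } — this is the only nullable alternative, skip

T has no nullable alternative, so no FIRST/FOLLOW check is needed there.

So the grammar has 2 FIRST/FOLLOW conflicts (marked CONFLICT above).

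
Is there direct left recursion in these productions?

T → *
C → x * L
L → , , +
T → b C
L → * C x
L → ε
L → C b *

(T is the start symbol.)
No direct left recursion

Direct left recursion occurs when N → N α for some non-terminal N (the right-hand side begins with the left-hand side itself).

T → *: starts with '*'
C → x * L: starts with x
L → , , +: starts with ','
T → b C: starts with b
L → * C x: starts with '*'
L → ε: starts with ε
L → C b *: starts with C

No direct left recursion found.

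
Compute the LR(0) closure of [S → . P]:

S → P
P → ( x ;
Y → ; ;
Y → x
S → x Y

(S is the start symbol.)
{ [P → . ( x ;], [S → . P] }

To compute CLOSURE, for each item [A → α.Bβ] where B is a non-terminal, add [B → .γ] for all productions B → γ; repeat for the newly added items until nothing changes.

Start with: [S → . P]
  [S → . P] has the dot before P: add [P → . ( x ;]
No further items can be added.

CLOSURE = { [P → . ( x ;], [S → . P] }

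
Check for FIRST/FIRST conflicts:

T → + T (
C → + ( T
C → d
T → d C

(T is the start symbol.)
A FIRST/FIRST conflict occurs when two productions N → α and N → β for the same non-terminal have FIRST(α) ∩ FIRST(β) ≠ ∅ (with ε ∈ FIRST of a nullable right-hand side, so two nullable alternatives also conflict).

Productions for T:
  T → + T (: FIRST = { '+' }
  T → d C: FIRST = { 'd' }
Productions for C:
  C → + ( T: FIRST = { '+' }
  C → d: FIRST = { 'd' }

All alternatives of each non-terminal have pairwise disjoint FIRST sets.

Answer: No FIRST/FIRST conflicts.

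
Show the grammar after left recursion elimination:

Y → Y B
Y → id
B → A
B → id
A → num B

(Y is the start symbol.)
Y → id Y'
Y' → B Y'
Y' → ε
B → A
B → id
A → num B

Y is directly left-recursive. The standard transformation for
  A → A α₁ | ... | A α_m | β₁ | ... | β_n
is
  A  → β₁ A' | ... | β_n A'
  A' → α₁ A' | ... | α_m A' | ε

Y → id becomes Y → id Y'
Y → Y B becomes Y' → B Y'
Add Y' → ε

Productions for other non-terminals are unchanged:
  B → A
  B → id
  A → num B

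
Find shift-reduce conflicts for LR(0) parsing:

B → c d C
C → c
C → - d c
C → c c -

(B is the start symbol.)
A shift-reduce conflict occurs when an LR(0) state has both:
  - a complete (reduce) item [A → α .] (dot at the end), and
  - a shift item [B → β . c γ] (dot before a terminal).

Augment with B' → B and build the canonical LR(0) collection (I0 = CLOSURE({[B' → . B]}), then GOTO on every symbol after a dot until no new states appear). It has 11 states:
  I0: { [B → . c d C], [B' → . B] }  — shift
  I1: { [B' → B .] }  — accept
  I2: { [B → c . d C] }  — shift
  I3: { [B → c d . C], [C → . - d c], [C → . c c -], [C → . c] }  — shift
  I4: { [C → - . d c] }  — shift
  I5: { [B → c d C .] }  — reduce
  I6: { [C → c . c -], [C → c .] }  — shift, reduce
  I7: { [C → c c . -] }  — shift
  I8: { [C → c c - .] }  — reduce
  I9: { [C → - d . c] }  — shift
  I10: { [C → - d c .] }  — reduce

I6 contains reduce item [C → c .] and shift item [C → c . c -] — shift-reduce conflict.

Answer: Yes — I6: [C → c .] vs [C → c . c -]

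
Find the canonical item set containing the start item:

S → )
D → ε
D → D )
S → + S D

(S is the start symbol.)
{ [S → . )], [S → . + S D], [S' → . S] }

First, augment the grammar with S' → S
I₀ = CLOSURE({ [S' → . S] }):
  [S' → . S] has the dot before S: add [S → . )], [S → . + S D]
No further items can be added.

I₀ = { [S → . )], [S → . + S D], [S' → . S] }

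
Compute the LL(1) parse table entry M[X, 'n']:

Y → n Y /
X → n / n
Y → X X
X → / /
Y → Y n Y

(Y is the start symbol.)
X → n / n

To find M[X, 'n'], we find productions for X where 'n' is in the predict set (PREDICT(N → α) = (FIRST(α) \ {ε}) ∪ (FOLLOW(N) if α ⇒* ε)).

X → n / n: PREDICT = { 'n' }
  'n' is in predict set, so this production goes in M[X, 'n']
X → / /: PREDICT = { '/' }

M[X, 'n'] = X → n / n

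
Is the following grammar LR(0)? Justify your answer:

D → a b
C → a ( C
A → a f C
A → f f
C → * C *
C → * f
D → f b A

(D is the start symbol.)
Augment with D' → D and build the canonical LR(0) collection (I0 = CLOSURE({[D' → . D]}), then GOTO on every symbol after a dot until no new states appear). It has 19 states:
  I0: { [D → . a b], [D → . f b A], [D' → . D] }  — shift
  I1: { [D' → D .] }  — accept
  I2: { [D → a . b] }  — shift
  I3: { [D → f . b A] }  — shift
  I4: { [A → . a f C], [A → . f f], [D → f b . A] }  — shift
  I5: { [D → f b A .] }  — reduce
  I6: { [A → a . f C] }  — shift
  I7: { [A → f . f] }  — shift
  I8: { [A → f f .] }  — reduce
  I9: { [A → a f . C], [C → . * C *], [C → . * f], [C → . a ( C] }  — shift
  I10: { [C → * . C *], [C → * . f], [C → . * C *], [C → . * f], [C → . a ( C] }  — shift
  I11: { [A → a f C .] }  — reduce
  I12: { [C → a . ( C] }  — shift
  I13: { [C → . * C *], [C → . * f], [C → . a ( C], [C → a ( . C] }  — shift
  I14: { [C → a ( C .] }  — reduce
  I15: { [C → * C . *] }  — shift
  I16: { [C → * f .] }  — reduce
  I17: { [C → * C * .] }  — reduce
  I18: { [D → a b .] }  — reduce

Every state is either a pure shift/goto state or contains exactly one complete item and nothing to shift — no conflicts. The grammar is LR(0).

Answer: Yes, the grammar is LR(0)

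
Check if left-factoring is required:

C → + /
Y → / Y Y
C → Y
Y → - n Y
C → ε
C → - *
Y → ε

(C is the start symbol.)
No, left-factoring is not needed

Left-factoring is needed when two productions for the same non-terminal
share a common prefix on the right-hand side.

Productions for C:
  C → + /
  C → Y
  C → ε
  C → - *
Productions for Y:
  Y → / Y Y
  Y → - n Y
  Y → ε

No common prefixes found.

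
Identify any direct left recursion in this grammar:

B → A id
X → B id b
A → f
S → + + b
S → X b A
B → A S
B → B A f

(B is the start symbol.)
Yes, B is left-recursive

B → A id: starts with A
X → B id b: starts with B
A → f: starts with f
S → + + b: starts with '+'
S → X b A: starts with X
B → A S: starts with A
B → B A f: LEFT RECURSIVE (starts with B)

The grammar has direct left recursion on: B.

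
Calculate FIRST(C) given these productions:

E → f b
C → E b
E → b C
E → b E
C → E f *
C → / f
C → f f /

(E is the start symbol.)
FIRST sets of the other non-terminals involved (by the same procedure, iterated to a fixed point):
  FIRST(E) = { 'b', 'f' }

From C → E b:
  - E is a non-terminal: add FIRST(E) \ {ε} = { 'b', 'f' }
    E is not nullable, so stop
From C → E f *:
  - E is a non-terminal: add FIRST(E) \ {ε} = { 'b', 'f' }
    E is not nullable, so stop
From C → / f:
  - '/' is a terminal: add '/' and stop
From C → f f /:
  - f is a terminal: add 'f' and stop

Collecting: FIRST(C) = { '/', 'b', 'f' }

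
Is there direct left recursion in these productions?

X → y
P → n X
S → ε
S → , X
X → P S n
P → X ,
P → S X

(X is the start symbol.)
Direct left recursion occurs when N → N α for some non-terminal N (the right-hand side begins with the left-hand side itself).

X → y: starts with y
P → n X: starts with n
S → ε: starts with ε
S → , X: starts with ','
X → P S n: starts with P
P → X ,: starts with X
P → S X: starts with S

No direct left recursion found.

Answer: No direct left recursion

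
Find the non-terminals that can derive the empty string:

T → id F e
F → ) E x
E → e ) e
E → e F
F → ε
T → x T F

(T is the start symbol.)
{ 'F' }

A non-terminal is nullable if it can derive ε (the empty string): either it has an ε-production, or it has a production whose right-hand side consists entirely of nullable non-terminals.

ε-productions: F → ε
So F is immediately nullable.
No further non-terminal can be added: every production for the remaining non-terminals contains a terminal or a non-nullable non-terminal.
Nullable = { 'F' }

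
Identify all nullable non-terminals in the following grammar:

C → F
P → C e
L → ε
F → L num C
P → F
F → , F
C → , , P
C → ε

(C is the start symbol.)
ε-productions: L → ε, C → ε
So L, C are immediately nullable.
No further non-terminal can be added: every production for the remaining non-terminals contains a terminal or a non-nullable non-terminal.
Nullable = { 'C', 'L' }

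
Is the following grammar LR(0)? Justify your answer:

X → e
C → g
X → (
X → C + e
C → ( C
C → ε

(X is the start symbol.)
Augment with X' → X and build the canonical LR(0) collection (I0 = CLOSURE({[X' → . X]}), then GOTO on every symbol after a dot until no new states appear). It has 10 states:
  I0: { [C → . ( C], [C → . g], [C → .], [X → . (], [X → . C + e], [X → . e], [X' → . X] }  — shift, reduce
  I1: { [C → ( . C], [C → . ( C], [C → . g], [C → .], [X → ( .] }  — shift, 2 reduces
  I2: { [X → C . + e] }  — shift
  I3: { [X' → X .] }  — accept
  I4: { [X → e .] }  — reduce
  I5: { [C → g .] }  — reduce
  I6: { [X → C + . e] }  — shift
  I7: { [X → C + e .] }  — reduce
  I8: { [C → ( . C], [C → . ( C], [C → . g], [C → .] }  — shift, reduce
  I9: { [C → ( C .] }  — reduce

Conflict in state I0:
  Shift-reduce conflict between [C → .] and [C → . ( C]
So the grammar is NOT LR(0).

Answer: No. Shift-reduce conflict between [C → .] and [C → . ( C]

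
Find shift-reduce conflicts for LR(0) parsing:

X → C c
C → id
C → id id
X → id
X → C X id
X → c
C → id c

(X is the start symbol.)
Yes — I4: [C → id .] vs [C → id . c]

A shift-reduce conflict occurs when an LR(0) state has both:
  - a complete (reduce) item [A → α .] (dot at the end), and
  - a shift item [B → β . c γ] (dot before a terminal).

Augment with X' → X and build the canonical LR(0) collection (I0 = CLOSURE({[X' → . X]}), then GOTO on every symbol after a dot until no new states appear). It has 10 states:
  I0: { [C → . id c], [C → . id id], [C → . id], [X → . C X id], [X → . C c], [X → . c], [X → . id], [X' → . X] }  — shift
  I1: { [C → . id c], [C → . id id], [C → . id], [X → . C X id], [X → . C c], [X → . c], [X → . id], [X → C . X id], [X → C . c] }  — shift
  I2: { [X' → X .] }  — accept
  I3: { [X → c .] }  — reduce
  I4: { [C → id . c], [C → id . id], [C → id .], [X → id .] }  — shift, 2 reduces
  I5: { [C → id c .] }  — reduce
  I6: { [C → id id .] }  — reduce
  I7: { [X → C X . id] }  — shift
  I8: { [X → C c .], [X → c .] }  — 2 reduces
  I9: { [X → C X id .] }  — reduce

I4 contains reduce items [C → id .], [X → id .] and shift items [C → id . c], [C → id . id] — shift-reduce conflict.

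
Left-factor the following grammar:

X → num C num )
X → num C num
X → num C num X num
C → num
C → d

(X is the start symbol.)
X → num C num X'
X' → )
X' → ε
X' → X num
C → num
C → d

Left-factoring transforms A → αβ₁ | αβ₂ into A → αA' and A' → β₁ | β₂
(α is the longest common prefix among the alternatives). Repeat until
no nonterminal has two alternatives with a common prefix.

Round 1: X has alternatives sharing prefix 'num C num'. Introduce X': X → num C num X'
  Add: X' → )
  Add: X' → ε
  Add: X' → X num

No remaining common prefixes — done.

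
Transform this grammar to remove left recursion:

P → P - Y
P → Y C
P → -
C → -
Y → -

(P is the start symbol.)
P is directly left-recursive. The standard transformation for
  A → A α₁ | ... | A α_m | β₁ | ... | β_n
is
  A  → β₁ A' | ... | β_n A'
  A' → α₁ A' | ... | α_m A' | ε

P → Y C becomes P → Y C P'
P → - becomes P → - P'
P → P - Y becomes P' → - Y P'
Add P' → ε

Productions for other non-terminals are unchanged:
  C → -
  Y → -

Resulting grammar:
P → Y C P'
P → - P'
P' → - Y P'
P' → ε
C → -
Y → -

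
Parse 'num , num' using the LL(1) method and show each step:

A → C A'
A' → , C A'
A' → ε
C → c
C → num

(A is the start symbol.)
Stack is shown with the top on the left.

Stack     Input        Action
-----------------------------
A $       num , num $  output A → C A'
C A' $    num , num $  output C → num
num A' $  num , num $  match 'num'
A' $      , num $      output A' → , C A'
, C A' $  , num $      match ','
C A' $    num $        output C → num
num A' $  num $        match 'num'
A' $      $            output A' → ε
$         $            accept

The string is accepted.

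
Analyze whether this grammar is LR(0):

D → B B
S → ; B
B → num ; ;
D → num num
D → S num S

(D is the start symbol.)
Yes, the grammar is LR(0)

Augment with D' → D and build the canonical LR(0) collection (I0 = CLOSURE({[D' → . D]}), then GOTO on every symbol after a dot until no new states appear). It has 14 states:
  I0: { [B → . num ; ;], [D → . B B], [D → . S num S], [D → . num num], [D' → . D], [S → . ; B] }  — shift
  I1: { [B → . num ; ;], [S → ; . B] }  — shift
  I2: { [B → . num ; ;], [D → B . B] }  — shift
  I3: { [D' → D .] }  — accept
  I4: { [D → S . num S] }  — shift
  I5: { [B → num . ; ;], [D → num . num] }  — shift
  I6: { [B → num ; . ;] }  — shift
  I7: { [D → num num .] }  — reduce
  I8: { [B → num ; ; .] }  — reduce
  I9: { [D → S num . S], [S → . ; B] }  — shift
  I10: { [D → S num S .] }  — reduce
  I11: { [D → B B .] }  — reduce
  I12: { [B → num . ; ;] }  — shift
  I13: { [S → ; B .] }  — reduce

Every state is either a pure shift/goto state or contains exactly one complete item and nothing to shift — no conflicts. The grammar is LR(0).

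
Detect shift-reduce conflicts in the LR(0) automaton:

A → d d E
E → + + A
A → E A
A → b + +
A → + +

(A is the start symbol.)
Yes — I14: [A → + + .] vs [A → . + +]

Augment with A' → A and build the canonical LR(0) collection (I0 = CLOSURE({[A' → . A]}), then GOTO on every symbol after a dot until no new states appear). It has 15 states:
  I0: { [A → . + +], [A → . E A], [A → . b + +], [A → . d d E], [A' → . A], [E → . + + A] }  — shift
  I1: { [A → + . +], [E → + . + A] }  — shift
  I2: { [A' → A .] }  — accept
  I3: { [A → . + +], [A → . E A], [A → . b + +], [A → . d d E], [A → E . A], [E → . + + A] }  — shift
  I4: { [A → b . + +] }  — shift
  I5: { [A → d . d E] }  — shift
  I6: { [A → d d . E], [E → . + + A] }  — shift
  I7: { [E → + . + A] }  — shift
  I8: { [A → d d E .] }  — reduce
  I9: { [A → . + +], [A → . E A], [A → . b + +], [A → . d d E], [E → + + . A], [E → . + + A] }  — shift
  I10: { [E → + + A .] }  — reduce
  I11: { [A → b + . +] }  — shift
  I12: { [A → b + + .] }  — reduce
  I13: { [A → E A .] }  — reduce
  I14: { [A → + + .], [A → . + +], [A → . E A], [A → . b + +], [A → . d d E], [E → + + . A], [E → . + + A] }  — shift, reduce

I14 contains reduce item [A → + + .] and shift items [A → . + +], [A → . b + +], [A → . d d E], [E → . + + A] — shift-reduce conflict.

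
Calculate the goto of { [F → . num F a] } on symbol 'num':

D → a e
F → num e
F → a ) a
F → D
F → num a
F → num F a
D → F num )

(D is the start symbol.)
{ [D → . F num )], [D → . a e], [F → . D], [F → . a ) a], [F → . num F a], [F → . num a], [F → . num e], [F → num . F a] }

GOTO(I, 'num') = CLOSURE({ [A → αX.β] : [A → α.Xβ] ∈ I, X = 'num' })

Items with dot before 'num', with the dot advanced:
  [F → . num F a] → [F → num . F a]
Closure of the advanced items:
  [F → num . F a] has the dot before F: add [F → . num e], [F → . a ) a], [F → . D], [F → . num a], [F → . num F a]
  [F → . D] has the dot before D: add [D → . a e], [D → . F num )]

GOTO = { [D → . F num )], [D → . a e], [F → . D], [F → . a ) a], [F → . num F a], [F → . num a], [F → . num e], [F → num . F a] }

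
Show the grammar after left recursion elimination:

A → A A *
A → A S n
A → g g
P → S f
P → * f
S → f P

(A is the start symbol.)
A is directly left-recursive. The standard transformation for
  A → A α₁ | ... | A α_m | β₁ | ... | β_n
is
  A  → β₁ A' | ... | β_n A'
  A' → α₁ A' | ... | α_m A' | ε

A → g g becomes A → g g A'
A → A A * becomes A' → A * A'
A → A S n becomes A' → S n A'
Add A' → ε

Productions for other non-terminals are unchanged:
  P → S f
  P → * f
  S → f P

Resulting grammar:
A → g g A'
A' → A * A'
A' → S n A'
A' → ε
P → S f
P → * f
S → f P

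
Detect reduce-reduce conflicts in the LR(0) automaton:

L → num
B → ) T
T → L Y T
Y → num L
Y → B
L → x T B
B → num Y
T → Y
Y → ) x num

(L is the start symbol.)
Yes — I20: [L → num .] vs [Y → ) x num .]

Augment with L' → L and build the canonical LR(0) collection (I0 = CLOSURE({[L' → . L]}), then GOTO on every symbol after a dot until no new states appear). It has 21 states:
  I0: { [L → . num], [L → . x T B], [L' → . L] }  — shift
  I1: { [L' → L .] }  — accept
  I2: { [L → num .] }  — reduce
  I3: { [B → . ) T], [B → . num Y], [L → . num], [L → . x T B], [L → x . T B], [T → . L Y T], [T → . Y], [Y → . ) x num], [Y → . B], [Y → . num L] }  — shift
  I4: { [B → ) . T], [B → . ) T], [B → . num Y], [L → . num], [L → . x T B], [T → . L Y T], [T → . Y], [Y → ) . x num], [Y → . ) x num], [Y → . B], [Y → . num L] }  — shift
  I5: { [Y → B .] }  — reduce
  I6: { [B → . ) T], [B → . num Y], [T → L . Y T], [Y → . ) x num], [Y → . B], [Y → . num L] }  — shift
  I7: { [B → . ) T], [B → . num Y], [L → x T . B] }  — shift
  I8: { [T → Y .] }  — reduce
  I9: { [B → . ) T], [B → . num Y], [B → num . Y], [L → . num], [L → . x T B], [L → num .], [Y → . ) x num], [Y → . B], [Y → . num L], [Y → num . L] }  — shift, reduce
  I10: { [Y → num L .] }  — reduce
  I11: { [B → num Y .] }  — reduce
  I12: { [B → ) . T], [B → . ) T], [B → . num Y], [L → . num], [L → . x T B], [T → . L Y T], [T → . Y], [Y → . ) x num], [Y → . B], [Y → . num L] }  — shift
  I13: { [L → x T B .] }  — reduce
  I14: { [B → . ) T], [B → . num Y], [B → num . Y], [Y → . ) x num], [Y → . B], [Y → . num L] }  — shift
  I15: { [B → . ) T], [B → . num Y], [B → num . Y], [L → . num], [L → . x T B], [Y → . ) x num], [Y → . B], [Y → . num L], [Y → num . L] }  — shift
  I16: { [B → ) T .] }  — reduce
  I17: { [B → . ) T], [B → . num Y], [L → . num], [L → . x T B], [T → . L Y T], [T → . Y], [T → L Y . T], [Y → . ) x num], [Y → . B], [Y → . num L] }  — shift
  I18: { [T → L Y T .] }  — reduce
  I19: { [B → . ) T], [B → . num Y], [L → . num], [L → . x T B], [L → x . T B], [T → . L Y T], [T → . Y], [Y → ) x . num], [Y → . ) x num], [Y → . B], [Y → . num L] }  — shift
  I20: { [B → . ) T], [B → . num Y], [B → num . Y], [L → . num], [L → . x T B], [L → num .], [Y → ) x num .], [Y → . ) x num], [Y → . B], [Y → . num L], [Y → num . L] }  — shift, 2 reduces

I20 contains complete items [L → num .], [Y → ) x num .] — reduce-reduce conflict.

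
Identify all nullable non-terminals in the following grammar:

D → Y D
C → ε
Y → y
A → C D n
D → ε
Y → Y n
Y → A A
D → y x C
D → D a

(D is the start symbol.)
{ 'C', 'D' }

A non-terminal is nullable if it can derive ε (the empty string): either it has an ε-production, or it has a production whose right-hand side consists entirely of nullable non-terminals.

ε-productions: C → ε, D → ε
So C, D are immediately nullable.
No further non-terminal can be added: every production for the remaining non-terminals contains a terminal or a non-nullable non-terminal.
Nullable = { 'C', 'D' }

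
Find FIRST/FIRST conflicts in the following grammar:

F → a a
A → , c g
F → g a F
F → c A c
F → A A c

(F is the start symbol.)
No FIRST/FIRST conflicts.

A FIRST/FIRST conflict occurs when two productions N → α and N → β for the same non-terminal have FIRST(α) ∩ FIRST(β) ≠ ∅ (with ε ∈ FIRST of a nullable right-hand side, so two nullable alternatives also conflict).

FIRST sets of the non-terminals at (or reachable through a nullable prefix from) the front of some alternative:
  FIRST(A) = { ',' }

Productions for F:
  F → a a: FIRST = { 'a' }
  F → g a F: FIRST = { 'g' }
  F → c A c: FIRST = { 'c' }
  F → A A c: FIRST = { ',' }
A has only one production, so no FIRST/FIRST conflict is possible there.

All alternatives of each non-terminal have pairwise disjoint FIRST sets.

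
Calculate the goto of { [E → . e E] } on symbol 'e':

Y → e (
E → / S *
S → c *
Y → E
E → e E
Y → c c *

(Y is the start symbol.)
{ [E → . / S *], [E → . e E], [E → e . E] }

GOTO(I, 'e') = CLOSURE({ [A → αX.β] : [A → α.Xβ] ∈ I, X = 'e' })

Items with dot before 'e', with the dot advanced:
  [E → . e E] → [E → e . E]
Closure of the advanced items:
  [E → e . E] has the dot before E: add [E → . / S *], [E → . e E]

GOTO = { [E → . / S *], [E → . e E], [E → e . E] }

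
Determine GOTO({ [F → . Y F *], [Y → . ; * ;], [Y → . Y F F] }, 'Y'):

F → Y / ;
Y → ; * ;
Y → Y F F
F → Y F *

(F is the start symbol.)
GOTO(I, 'Y') = CLOSURE({ [A → αX.β] : [A → α.Xβ] ∈ I, X = 'Y' })

Items with dot before 'Y', with the dot advanced:
  [F → . Y F *] → [F → Y . F *]
  [Y → . Y F F] → [Y → Y . F F]
Closure of the advanced items:
  [F → Y . F *] has the dot before F: add [F → . Y / ;], [F → . Y F *]
  [F → . Y / ;] has the dot before Y: add [Y → . ; * ;], [Y → . Y F F]

GOTO = { [F → . Y / ;], [F → . Y F *], [F → Y . F *], [Y → . ; * ;], [Y → . Y F F], [Y → Y . F F] }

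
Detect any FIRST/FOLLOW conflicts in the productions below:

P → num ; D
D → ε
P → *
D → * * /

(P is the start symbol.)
No FIRST/FOLLOW conflicts.

A FIRST/FOLLOW conflict occurs when a non-terminal N has a nullable alternative N → β (β ⇒* ε) and another alternative N → α with FIRST(α) ∩ FOLLOW(N) ≠ ∅: on such a lookahead the parser cannot decide between expanding α and letting N vanish via β.

Nullable non-terminals: D.

D: nullable alternative(s) D → ε; FOLLOW(D) = { $ }
  D → ε: FIRST \ {ε} = { } — this is the only nullable alternative, skip
  D → * * /: FIRST \ {ε} = { '*' } — disjoint from FOLLOW(D)

P has no nullable alternative, so no FIRST/FOLLOW check is needed there.

No FIRST/FOLLOW conflicts found.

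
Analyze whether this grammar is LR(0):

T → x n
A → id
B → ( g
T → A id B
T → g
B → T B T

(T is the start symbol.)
Augment with T' → T and build the canonical LR(0) collection (I0 = CLOSURE({[T' → . T]}), then GOTO on every symbol after a dot until no new states appear). It has 14 states:
  I0: { [A → . id], [T → . A id B], [T → . g], [T → . x n], [T' → . T] }  — shift
  I1: { [T → A . id B] }  — shift
  I2: { [T' → T .] }  — accept
  I3: { [T → g .] }  — reduce
  I4: { [A → id .] }  — reduce
  I5: { [T → x . n] }  — shift
  I6: { [T → x n .] }  — reduce
  I7: { [A → . id], [B → . ( g], [B → . T B T], [T → . A id B], [T → . g], [T → . x n], [T → A id . B] }  — shift
  I8: { [B → ( . g] }  — shift
  I9: { [T → A id B .] }  — reduce
  I10: { [A → . id], [B → . ( g], [B → . T B T], [B → T . B T], [T → . A id B], [T → . g], [T → . x n] }  — shift
  I11: { [A → . id], [B → T B . T], [T → . A id B], [T → . g], [T → . x n] }  — shift
  I12: { [B → T B T .] }  — reduce
  I13: { [B → ( g .] }  — reduce

Every state is either a pure shift/goto state or contains exactly one complete item and nothing to shift — no conflicts. The grammar is LR(0).

Answer: Yes, the grammar is LR(0)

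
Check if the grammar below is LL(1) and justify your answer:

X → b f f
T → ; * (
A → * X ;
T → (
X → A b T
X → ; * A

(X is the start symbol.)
Relevant sets:
  FIRST(A) = { '*' }

For X:
  PREDICT(X → b f f) = { 'b' }
  PREDICT(X → A b T) = { '*' }
  PREDICT(X → ';' '*' A) = { ';' }
For T:
  PREDICT(T → ';' '*' '(') = { ';' }
  PREDICT(T → '(') = { '(' }
A has a single production, so nothing to check there.

All predict sets are disjoint. The grammar IS LL(1).

Answer: Yes, the grammar is LL(1).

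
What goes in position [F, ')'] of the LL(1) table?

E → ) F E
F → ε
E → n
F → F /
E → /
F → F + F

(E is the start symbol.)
To find M[F, ')'], we find productions for F where ')' is in the predict set (PREDICT(N → α) = (FIRST(α) \ {ε}) ∪ (FOLLOW(N) if α ⇒* ε)).

Relevant sets:
  FIRST(F) = { '+', '/', ε }
  FOLLOW(F) = { ')', '+', '/', 'n' }

F → ε: PREDICT = { ')', '+', '/', 'n' }
  ')' is in predict set, so this production goes in M[F, ')']
F → F /: PREDICT = { '+', '/' }
F → F + F: PREDICT = { '+', '/' }

M[F, ')'] = F → ε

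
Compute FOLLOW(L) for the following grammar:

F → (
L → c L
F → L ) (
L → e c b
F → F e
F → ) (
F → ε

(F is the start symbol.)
To compute FOLLOW(L), find every occurrence of L on a right-hand side N → α L β: add FIRST(β) \ {ε}, and if β is empty or nullable also add FOLLOW(N). Iterate to a fixed point.

In L → c L: L is at the end; this adds FOLLOW(L) to itself — nothing new
In F → L ) (: L is followed by ')' '(', add FIRST(')' '(') \ {ε} = { ')' }

Taking the union: FOLLOW(L) = { ')' }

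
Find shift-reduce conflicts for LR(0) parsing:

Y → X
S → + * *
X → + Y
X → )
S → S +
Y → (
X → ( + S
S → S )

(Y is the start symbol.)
A shift-reduce conflict occurs when an LR(0) state has both:
  - a complete (reduce) item [A → α .] (dot at the end), and
  - a shift item [B → β . c γ] (dot before a terminal).

Augment with Y' → Y and build the canonical LR(0) collection (I0 = CLOSURE({[Y' → . Y]}), then GOTO on every symbol after a dot until no new states appear). It has 14 states:
  I0: { [X → . ( + S], [X → . )], [X → . + Y], [Y → . (], [Y → . X], [Y' → . Y] }  — shift
  I1: { [X → ( . + S], [Y → ( .] }  — shift, reduce
  I2: { [X → ) .] }  — reduce
  I3: { [X → + . Y], [X → . ( + S], [X → . )], [X → . + Y], [Y → . (], [Y → . X] }  — shift
  I4: { [Y → X .] }  — reduce
  I5: { [Y' → Y .] }  — accept
  I6: { [X → + Y .] }  — reduce
  I7: { [S → . + * *], [S → . S )], [S → . S +], [X → ( + . S] }  — shift
  I8: { [S → + . * *] }  — shift
  I9: { [S → S . )], [S → S . +], [X → ( + S .] }  — shift, reduce
  I10: { [S → S ) .] }  — reduce
  I11: { [S → S + .] }  — reduce
  I12: { [S → + * . *] }  — shift
  I13: { [S → + * * .] }  — reduce

I1 contains reduce item [Y → ( .] and shift item [X → ( . + S] — shift-reduce conflict.
I9 contains reduce item [X → ( + S .] and shift items [S → S . )], [S → S . +] — shift-reduce conflict.

Answer: Yes — I1: [Y → ( .] vs [X → ( . + S]; I9: [X → ( + S .] vs [S → S . )]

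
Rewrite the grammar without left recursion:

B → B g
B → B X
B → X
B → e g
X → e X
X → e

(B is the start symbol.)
B → X B'
B → e g B'
B' → g B'
B' → X B'
B' → ε
X → e X
X → e

B is directly left-recursive. The standard transformation for
  A → A α₁ | ... | A α_m | β₁ | ... | β_n
is
  A  → β₁ A' | ... | β_n A'
  A' → α₁ A' | ... | α_m A' | ε

B → X becomes B → X B'
B → e g becomes B → e g B'
B → B g becomes B' → g B'
B → B X becomes B' → X B'
Add B' → ε

Productions for other non-terminals are unchanged:
  X → e X
  X → e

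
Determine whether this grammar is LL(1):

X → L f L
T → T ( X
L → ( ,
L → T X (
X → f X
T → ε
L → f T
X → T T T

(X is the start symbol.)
No. Predict set conflict for X: { 'f' }

Relevant sets:
  FIRST(L) = { '(', 'f' }
  FIRST(T) = { '(', ε }
  FIRST(X) = { '(', 'f', ε }
  FOLLOW(X) = { $, '(', 'f' }
  FOLLOW(T) = { $, '(', 'f' }

For X:
  PREDICT(X → L f L) = { '(', 'f' }
  PREDICT(X → f X) = { 'f' }
  PREDICT(X → T T T) = { $, '(', 'f' }
For T:
  PREDICT(T → T '(' X) = { '(' }
  PREDICT(T → ε) = { $, '(', 'f' }
For L:
  PREDICT(L → '(' ',') = { '(' }
  PREDICT(L → T X '(') = { '(', 'f' }
  PREDICT(L → f T) = { 'f' }

Conflict found: Predict set conflict for X: { 'f' }
The grammar is NOT LL(1).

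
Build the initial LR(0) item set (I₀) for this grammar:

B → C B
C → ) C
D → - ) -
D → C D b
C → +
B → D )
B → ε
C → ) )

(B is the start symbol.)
{ [B → . C B], [B → . D )], [B → .], [B' → . B], [C → . ) )], [C → . ) C], [C → . +], [D → . - ) -], [D → . C D b] }

First, augment the grammar with B' → B
I₀ = CLOSURE({ [B' → . B] }):
  [B' → . B] has the dot before B: add [B → . C B], [B → . D )], [B → .]
  [B → . C B] has the dot before C: add [C → . ) C], [C → . +], [C → . ) )]
  [B → . D )] has the dot before D: add [D → . - ) -], [D → . C D b]
No further items can be added.

I₀ = { [B → . C B], [B → . D )], [B → .], [B' → . B], [C → . ) )], [C → . ) C], [C → . +], [D → . - ) -], [D → . C D b] }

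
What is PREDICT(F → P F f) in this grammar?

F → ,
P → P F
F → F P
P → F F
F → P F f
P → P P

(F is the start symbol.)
{ ',' }

PREDICT(F → P F f) = (FIRST(RHS) \ {ε}) ∪ (FOLLOW(F) if ε ∈ FIRST(RHS), i.e. RHS ⇒* ε)
FIRST(P) = { ',' }
FIRST(P F f) = { ',' }
ε ∉ FIRST(P F f), so FOLLOW(F) is not added.
PREDICT(F → P F f) = { ',' }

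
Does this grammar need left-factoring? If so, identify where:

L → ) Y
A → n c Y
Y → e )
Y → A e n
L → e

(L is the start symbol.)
Left-factoring is needed when two productions for the same non-terminal
share a common prefix on the right-hand side.

Productions for L:
  L → ) Y
  L → e
Productions for Y:
  Y → e )
  Y → A e n

No common prefixes found.

Answer: No, left-factoring is not needed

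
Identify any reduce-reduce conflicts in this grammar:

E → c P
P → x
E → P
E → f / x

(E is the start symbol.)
A reduce-reduce conflict occurs when an LR(0) state has two complete items [A → α .] and [B → β .] — both call for a reduction, and with no lookahead the parser cannot choose between them.

Augment with E' → E and build the canonical LR(0) collection (I0 = CLOSURE({[E' → . E]}), then GOTO on every symbol after a dot until no new states appear). It has 9 states:
  I0: { [E → . P], [E → . c P], [E → . f / x], [E' → . E], [P → . x] }  — shift
  I1: { [E' → E .] }  — accept
  I2: { [E → P .] }  — reduce
  I3: { [E → c . P], [P → . x] }  — shift
  I4: { [E → f . / x] }  — shift
  I5: { [P → x .] }  — reduce
  I6: { [E → f / . x] }  — shift
  I7: { [E → f / x .] }  — reduce
  I8: { [E → c P .] }  — reduce

No state contains more than one complete item.

Answer: No reduce-reduce conflicts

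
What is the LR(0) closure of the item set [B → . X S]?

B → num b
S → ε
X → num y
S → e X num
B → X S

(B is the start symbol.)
{ [B → . X S], [X → . num y] }

To compute CLOSURE, for each item [A → α.Bβ] where B is a non-terminal, add [B → .γ] for all productions B → γ; repeat for the newly added items until nothing changes.

Start with: [B → . X S]
  [B → . X S] has the dot before X: add [X → . num y]
No further items can be added.

CLOSURE = { [B → . X S], [X → . num y] }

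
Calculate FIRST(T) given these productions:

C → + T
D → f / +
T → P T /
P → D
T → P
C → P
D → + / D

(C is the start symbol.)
{ '+', 'f' }

To compute FIRST(T), examine every production with T on the left-hand side, reading each right-hand side left to right until a non-nullable symbol is reached.

FIRST sets of the other non-terminals involved (by the same procedure, iterated to a fixed point):
  FIRST(P) = { '+', 'f' }

From T → P T /:
  - P is a non-terminal: add FIRST(P) \ {ε} = { '+', 'f' }
    P is not nullable, so stop
From T → P:
  - P is a non-terminal: add FIRST(P) \ {ε} = { '+', 'f' }
    P is not nullable, so stop

Collecting: FIRST(T) = { '+', 'f' }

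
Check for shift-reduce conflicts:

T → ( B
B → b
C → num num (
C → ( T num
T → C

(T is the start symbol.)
No shift-reduce conflicts

A shift-reduce conflict occurs when an LR(0) state has both:
  - a complete (reduce) item [A → α .] (dot at the end), and
  - a shift item [B → β . c γ] (dot before a terminal).

Augment with T' → T and build the canonical LR(0) collection (I0 = CLOSURE({[T' → . T]}), then GOTO on every symbol after a dot until no new states appear). It has 11 states:
  I0: { [C → . ( T num], [C → . num num (], [T → . ( B], [T → . C], [T' → . T] }  — shift
  I1: { [B → . b], [C → ( . T num], [C → . ( T num], [C → . num num (], [T → ( . B], [T → . ( B], [T → . C] }  — shift
  I2: { [T → C .] }  — reduce
  I3: { [T' → T .] }  — accept
  I4: { [C → num . num (] }  — shift
  I5: { [C → num num . (] }  — shift
  I6: { [C → num num ( .] }  — reduce
  I7: { [T → ( B .] }  — reduce
  I8: { [C → ( T . num] }  — shift
  I9: { [B → b .] }  — reduce
  I10: { [C → ( T num .] }  — reduce

No state contains both a complete item and a shift item.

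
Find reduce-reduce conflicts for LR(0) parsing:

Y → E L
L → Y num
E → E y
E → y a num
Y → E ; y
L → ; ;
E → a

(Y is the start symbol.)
Augment with Y' → Y and build the canonical LR(0) collection (I0 = CLOSURE({[Y' → . Y]}), then GOTO on every symbol after a dot until no new states appear). It has 14 states:
  I0: { [E → . E y], [E → . a], [E → . y a num], [Y → . E ; y], [Y → . E L], [Y' → . Y] }  — shift
  I1: { [E → . E y], [E → . a], [E → . y a num], [E → E . y], [L → . ; ;], [L → . Y num], [Y → . E ; y], [Y → . E L], [Y → E . ; y], [Y → E . L] }  — shift
  I2: { [Y' → Y .] }  — accept
  I3: { [E → a .] }  — reduce
  I4: { [E → y . a num] }  — shift
  I5: { [E → y a . num] }  — shift
  I6: { [E → y a num .] }  — reduce
  I7: { [L → ; . ;], [Y → E ; . y] }  — shift
  I8: { [Y → E L .] }  — reduce
  I9: { [L → Y . num] }  — shift
  I10: { [E → E y .], [E → y . a num] }  — shift, reduce
  I11: { [L → Y num .] }  — reduce
  I12: { [L → ; ; .] }  — reduce
  I13: { [Y → E ; y .] }  — reduce

No state contains more than one complete item.

Answer: No reduce-reduce conflicts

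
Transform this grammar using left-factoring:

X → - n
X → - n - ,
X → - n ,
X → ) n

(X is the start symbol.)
Left-factoring transforms A → αβ₁ | αβ₂ into A → αA' and A' → β₁ | β₂
(α is the longest common prefix among the alternatives). Repeat until
no nonterminal has two alternatives with a common prefix.

Round 1: X has alternatives sharing prefix '- n'. Introduce X': X → - n X'
  Add: X' → ε
  Add: X' → - ,
  Add: X' → ,

No remaining common prefixes — done.

Resulting grammar:
X → - n X'
X' → ε
X' → - ,
X' → ,
X → ) n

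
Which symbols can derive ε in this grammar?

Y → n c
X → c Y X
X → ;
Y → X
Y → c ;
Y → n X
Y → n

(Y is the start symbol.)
A non-terminal is nullable if it can derive ε (the empty string): either it has an ε-production, or it has a production whose right-hand side consists entirely of nullable non-terminals.

There are no ε-productions, so no non-terminal can derive ε.
No non-terminals are nullable.

Answer: None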